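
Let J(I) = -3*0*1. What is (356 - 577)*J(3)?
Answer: 0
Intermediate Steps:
J(I) = 0 (J(I) = 0*1 = 0)
(356 - 577)*J(3) = (356 - 577)*0 = -221*0 = 0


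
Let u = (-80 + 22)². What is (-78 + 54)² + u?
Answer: 3940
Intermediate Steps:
u = 3364 (u = (-58)² = 3364)
(-78 + 54)² + u = (-78 + 54)² + 3364 = (-24)² + 3364 = 576 + 3364 = 3940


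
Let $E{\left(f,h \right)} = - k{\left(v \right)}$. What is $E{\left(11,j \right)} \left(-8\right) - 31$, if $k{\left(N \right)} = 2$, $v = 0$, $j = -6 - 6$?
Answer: $-15$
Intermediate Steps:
$j = -12$
$E{\left(f,h \right)} = -2$ ($E{\left(f,h \right)} = \left(-1\right) 2 = -2$)
$E{\left(11,j \right)} \left(-8\right) - 31 = \left(-2\right) \left(-8\right) - 31 = 16 - 31 = -15$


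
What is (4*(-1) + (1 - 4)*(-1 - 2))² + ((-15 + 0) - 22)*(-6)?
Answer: 247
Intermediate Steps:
(4*(-1) + (1 - 4)*(-1 - 2))² + ((-15 + 0) - 22)*(-6) = (-4 - 3*(-3))² + (-15 - 22)*(-6) = (-4 + 9)² - 37*(-6) = 5² + 222 = 25 + 222 = 247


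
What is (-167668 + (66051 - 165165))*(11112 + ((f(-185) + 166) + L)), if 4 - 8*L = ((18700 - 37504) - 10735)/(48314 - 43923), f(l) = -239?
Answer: -51732377247145/17564 ≈ -2.9454e+9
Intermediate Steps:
L = 47103/35128 (L = ½ - ((18700 - 37504) - 10735)/(8*(48314 - 43923)) = ½ - (-18804 - 10735)/(8*4391) = ½ - (-29539)/(8*4391) = ½ - ⅛*(-29539/4391) = ½ + 29539/35128 = 47103/35128 ≈ 1.3409)
(-167668 + (66051 - 165165))*(11112 + ((f(-185) + 166) + L)) = (-167668 + (66051 - 165165))*(11112 + ((-239 + 166) + 47103/35128)) = (-167668 - 99114)*(11112 + (-73 + 47103/35128)) = -266782*(11112 - 2517241/35128) = -266782*387825095/35128 = -51732377247145/17564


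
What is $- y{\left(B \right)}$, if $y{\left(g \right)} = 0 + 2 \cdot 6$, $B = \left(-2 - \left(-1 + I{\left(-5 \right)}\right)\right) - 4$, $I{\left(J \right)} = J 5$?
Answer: $-12$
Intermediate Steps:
$I{\left(J \right)} = 5 J$
$B = 20$ ($B = \left(-2 - \left(-1 + 5 \left(-5\right)\right)\right) - 4 = \left(-2 + \left(1 - -25\right)\right) - 4 = \left(-2 + \left(1 + 25\right)\right) - 4 = \left(-2 + 26\right) - 4 = 24 - 4 = 20$)
$y{\left(g \right)} = 12$ ($y{\left(g \right)} = 0 + 12 = 12$)
$- y{\left(B \right)} = \left(-1\right) 12 = -12$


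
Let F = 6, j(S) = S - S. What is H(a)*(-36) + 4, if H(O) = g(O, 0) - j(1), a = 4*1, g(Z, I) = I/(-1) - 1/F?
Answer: 10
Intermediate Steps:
j(S) = 0
g(Z, I) = -⅙ - I (g(Z, I) = I/(-1) - 1/6 = I*(-1) - 1*⅙ = -I - ⅙ = -⅙ - I)
a = 4
H(O) = -⅙ (H(O) = (-⅙ - 1*0) - 1*0 = (-⅙ + 0) + 0 = -⅙ + 0 = -⅙)
H(a)*(-36) + 4 = -⅙*(-36) + 4 = 6 + 4 = 10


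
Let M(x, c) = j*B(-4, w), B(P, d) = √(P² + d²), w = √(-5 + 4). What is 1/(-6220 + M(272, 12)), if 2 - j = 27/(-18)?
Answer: -4976/30950573 - 14*√15/154752865 ≈ -0.00016112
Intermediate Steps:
w = I (w = √(-1) = I ≈ 1.0*I)
j = 7/2 (j = 2 - 27/(-18) = 2 - 27*(-1)/18 = 2 - 1*(-3/2) = 2 + 3/2 = 7/2 ≈ 3.5000)
M(x, c) = 7*√15/2 (M(x, c) = 7*√((-4)² + I²)/2 = 7*√(16 - 1)/2 = 7*√15/2)
1/(-6220 + M(272, 12)) = 1/(-6220 + 7*√15/2)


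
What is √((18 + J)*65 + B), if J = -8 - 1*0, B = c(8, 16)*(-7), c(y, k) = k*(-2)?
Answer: √874 ≈ 29.563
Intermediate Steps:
c(y, k) = -2*k
B = 224 (B = -2*16*(-7) = -32*(-7) = 224)
J = -8 (J = -8 + 0 = -8)
√((18 + J)*65 + B) = √((18 - 8)*65 + 224) = √(10*65 + 224) = √(650 + 224) = √874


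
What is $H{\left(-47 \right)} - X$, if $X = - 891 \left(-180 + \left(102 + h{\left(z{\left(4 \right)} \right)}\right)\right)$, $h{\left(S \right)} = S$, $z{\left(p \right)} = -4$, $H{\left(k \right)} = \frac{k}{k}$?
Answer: $-73061$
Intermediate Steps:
$H{\left(k \right)} = 1$
$X = 73062$ ($X = - 891 \left(-180 + \left(102 - 4\right)\right) = - 891 \left(-180 + 98\right) = \left(-891\right) \left(-82\right) = 73062$)
$H{\left(-47 \right)} - X = 1 - 73062 = -73061$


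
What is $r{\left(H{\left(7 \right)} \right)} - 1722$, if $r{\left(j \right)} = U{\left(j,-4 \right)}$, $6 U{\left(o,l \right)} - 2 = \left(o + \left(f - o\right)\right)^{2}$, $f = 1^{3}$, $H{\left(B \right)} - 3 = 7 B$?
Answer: $- \frac{3443}{2} \approx -1721.5$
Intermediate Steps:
$H{\left(B \right)} = 3 + 7 B$
$f = 1$
$U{\left(o,l \right)} = \frac{1}{2}$ ($U{\left(o,l \right)} = \frac{1}{3} + \frac{\left(o - \left(-1 + o\right)\right)^{2}}{6} = \frac{1}{3} + \frac{1^{2}}{6} = \frac{1}{3} + \frac{1}{6} \cdot 1 = \frac{1}{3} + \frac{1}{6} = \frac{1}{2}$)
$r{\left(j \right)} = \frac{1}{2}$
$r{\left(H{\left(7 \right)} \right)} - 1722 = \frac{1}{2} - 1722 = - \frac{3443}{2}$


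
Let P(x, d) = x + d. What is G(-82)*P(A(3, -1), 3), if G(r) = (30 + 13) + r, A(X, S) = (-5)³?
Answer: 4758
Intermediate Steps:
A(X, S) = -125
G(r) = 43 + r
P(x, d) = d + x
G(-82)*P(A(3, -1), 3) = (43 - 82)*(3 - 125) = -39*(-122) = 4758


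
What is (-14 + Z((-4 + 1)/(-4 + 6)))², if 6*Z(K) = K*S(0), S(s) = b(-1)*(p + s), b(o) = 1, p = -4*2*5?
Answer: 16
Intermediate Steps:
p = -40 (p = -8*5 = -40)
S(s) = -40 + s (S(s) = 1*(-40 + s) = -40 + s)
Z(K) = -20*K/3 (Z(K) = (K*(-40 + 0))/6 = (K*(-40))/6 = (-40*K)/6 = -20*K/3)
(-14 + Z((-4 + 1)/(-4 + 6)))² = (-14 - 20*(-4 + 1)/(3*(-4 + 6)))² = (-14 - (-20)/2)² = (-14 - 20/3*(-3/2))² = (-14 + 10)² = (-4)² = 16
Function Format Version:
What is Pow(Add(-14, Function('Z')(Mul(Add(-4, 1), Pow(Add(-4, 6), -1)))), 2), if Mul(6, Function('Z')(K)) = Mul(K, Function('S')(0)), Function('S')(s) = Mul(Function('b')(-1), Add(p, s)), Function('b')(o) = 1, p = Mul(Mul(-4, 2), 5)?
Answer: 16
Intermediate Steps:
p = -40 (p = Mul(-8, 5) = -40)
Function('S')(s) = Add(-40, s) (Function('S')(s) = Mul(1, Add(-40, s)) = Add(-40, s))
Function('Z')(K) = Mul(Rational(-20, 3), K) (Function('Z')(K) = Mul(Rational(1, 6), Mul(K, Add(-40, 0))) = Mul(Rational(1, 6), Mul(K, -40)) = Mul(Rational(1, 6), Mul(-40, K)) = Mul(Rational(-20, 3), K))
Pow(Add(-14, Function('Z')(Mul(Add(-4, 1), Pow(Add(-4, 6), -1)))), 2) = Pow(Add(-14, Mul(Rational(-20, 3), Mul(Add(-4, 1), Pow(Add(-4, 6), -1)))), 2) = Pow(Add(-14, Mul(Rational(-20, 3), Mul(-3, Pow(2, -1)))), 2) = Pow(Add(-14, Mul(Rational(-20, 3), Mul(-3, Rational(1, 2)))), 2) = Pow(Add(-14, Mul(Rational(-20, 3), Rational(-3, 2))), 2) = Pow(Add(-14, 10), 2) = Pow(-4, 2) = 16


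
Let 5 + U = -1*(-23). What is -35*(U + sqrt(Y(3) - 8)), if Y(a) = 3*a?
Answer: -665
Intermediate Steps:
U = 18 (U = -5 - 1*(-23) = -5 + 23 = 18)
-35*(U + sqrt(Y(3) - 8)) = -35*(18 + sqrt(3*3 - 8)) = -35*(18 + sqrt(9 - 8)) = -35*(18 + sqrt(1)) = -35*(18 + 1) = -35*19 = -665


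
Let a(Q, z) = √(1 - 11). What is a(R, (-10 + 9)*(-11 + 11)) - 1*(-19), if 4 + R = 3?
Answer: 19 + I*√10 ≈ 19.0 + 3.1623*I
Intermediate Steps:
R = -1 (R = -4 + 3 = -1)
a(Q, z) = I*√10 (a(Q, z) = √(-10) = I*√10)
a(R, (-10 + 9)*(-11 + 11)) - 1*(-19) = I*√10 - 1*(-19) = I*√10 + 19 = 19 + I*√10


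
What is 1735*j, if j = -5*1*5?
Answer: -43375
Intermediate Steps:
j = -25 (j = -5*5 = -25)
1735*j = 1735*(-25) = -43375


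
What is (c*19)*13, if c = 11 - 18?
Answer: -1729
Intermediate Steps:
c = -7
(c*19)*13 = -7*19*13 = -133*13 = -1729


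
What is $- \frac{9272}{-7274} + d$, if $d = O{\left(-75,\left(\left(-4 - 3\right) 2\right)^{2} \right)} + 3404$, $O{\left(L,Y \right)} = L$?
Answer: $\frac{12112209}{3637} \approx 3330.3$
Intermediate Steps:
$d = 3329$ ($d = -75 + 3404 = 3329$)
$- \frac{9272}{-7274} + d = - \frac{9272}{-7274} + 3329 = \left(-9272\right) \left(- \frac{1}{7274}\right) + 3329 = \frac{4636}{3637} + 3329 = \frac{12112209}{3637}$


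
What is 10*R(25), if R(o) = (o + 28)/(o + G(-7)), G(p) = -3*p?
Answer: 265/23 ≈ 11.522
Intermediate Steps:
R(o) = (28 + o)/(21 + o) (R(o) = (o + 28)/(o - 3*(-7)) = (28 + o)/(o + 21) = (28 + o)/(21 + o))
10*R(25) = 10*((28 + 25)/(21 + 25)) = 10*(53/46) = 265/23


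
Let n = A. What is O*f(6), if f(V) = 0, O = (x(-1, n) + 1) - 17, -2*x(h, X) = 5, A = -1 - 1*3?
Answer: 0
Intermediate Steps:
A = -4 (A = -1 - 3 = -4)
n = -4
x(h, X) = -5/2 (x(h, X) = -½*5 = -5/2)
O = -37/2 (O = (-5/2 + 1) - 17 = -3/2 - 17 = -37/2 ≈ -18.500)
O*f(6) = -37/2*0 = 0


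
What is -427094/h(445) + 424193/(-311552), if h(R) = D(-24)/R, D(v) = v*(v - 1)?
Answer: -1480321000399/4673280 ≈ -3.1676e+5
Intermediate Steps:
D(v) = v*(-1 + v)
h(R) = 600/R (h(R) = (-24*(-1 - 24))/R = (-24*(-25))/R = 600/R)
-427094/h(445) + 424193/(-311552) = -427094/(600/445) + 424193/(-311552) = -427094/(600*(1/445)) + 424193*(-1/311552) = -427094/120/89 - 424193/311552 = -427094*89/120 - 424193/311552 = -19005683/60 - 424193/311552 = -1480321000399/4673280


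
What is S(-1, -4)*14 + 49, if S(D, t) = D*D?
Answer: 63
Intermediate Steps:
S(D, t) = D²
S(-1, -4)*14 + 49 = (-1)²*14 + 49 = 1*14 + 49 = 14 + 49 = 63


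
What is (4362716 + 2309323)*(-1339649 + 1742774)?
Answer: 2689665721875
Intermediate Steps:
(4362716 + 2309323)*(-1339649 + 1742774) = 6672039*403125 = 2689665721875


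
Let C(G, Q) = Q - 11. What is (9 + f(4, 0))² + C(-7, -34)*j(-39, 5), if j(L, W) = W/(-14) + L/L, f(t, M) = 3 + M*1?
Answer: 1611/14 ≈ 115.07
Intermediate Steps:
f(t, M) = 3 + M
C(G, Q) = -11 + Q
j(L, W) = 1 - W/14 (j(L, W) = W*(-1/14) + 1 = -W/14 + 1 = 1 - W/14)
(9 + f(4, 0))² + C(-7, -34)*j(-39, 5) = (9 + (3 + 0))² + (-11 - 34)*(1 - 1/14*5) = (9 + 3)² - 45*(1 - 5/14) = 12² - 45*9/14 = 144 - 405/14 = 1611/14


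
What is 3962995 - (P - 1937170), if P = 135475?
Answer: 5764690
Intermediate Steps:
3962995 - (P - 1937170) = 3962995 - (135475 - 1937170) = 3962995 - 1*(-1801695) = 3962995 + 1801695 = 5764690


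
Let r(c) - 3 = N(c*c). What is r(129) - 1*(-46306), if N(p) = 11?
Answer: 46320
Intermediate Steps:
r(c) = 14 (r(c) = 3 + 11 = 14)
r(129) - 1*(-46306) = 14 - 1*(-46306) = 14 + 46306 = 46320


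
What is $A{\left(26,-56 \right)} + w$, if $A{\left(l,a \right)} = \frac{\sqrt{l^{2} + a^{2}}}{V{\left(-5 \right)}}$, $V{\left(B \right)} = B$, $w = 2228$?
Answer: $2228 - \frac{2 \sqrt{953}}{5} \approx 2215.7$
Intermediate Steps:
$A{\left(l,a \right)} = - \frac{\sqrt{a^{2} + l^{2}}}{5}$ ($A{\left(l,a \right)} = \frac{\sqrt{l^{2} + a^{2}}}{-5} = \sqrt{a^{2} + l^{2}} \left(- \frac{1}{5}\right) = - \frac{\sqrt{a^{2} + l^{2}}}{5}$)
$A{\left(26,-56 \right)} + w = - \frac{\sqrt{\left(-56\right)^{2} + 26^{2}}}{5} + 2228 = - \frac{\sqrt{3136 + 676}}{5} + 2228 = - \frac{\sqrt{3812}}{5} + 2228 = - \frac{2 \sqrt{953}}{5} + 2228 = 2228 - \frac{2 \sqrt{953}}{5}$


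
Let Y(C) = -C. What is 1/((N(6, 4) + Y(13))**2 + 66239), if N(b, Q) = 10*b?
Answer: 1/68448 ≈ 1.4610e-5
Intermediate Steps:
1/((N(6, 4) + Y(13))**2 + 66239) = 1/((10*6 - 1*13)**2 + 66239) = 1/((60 - 13)**2 + 66239) = 1/(47**2 + 66239) = 1/(2209 + 66239) = 1/68448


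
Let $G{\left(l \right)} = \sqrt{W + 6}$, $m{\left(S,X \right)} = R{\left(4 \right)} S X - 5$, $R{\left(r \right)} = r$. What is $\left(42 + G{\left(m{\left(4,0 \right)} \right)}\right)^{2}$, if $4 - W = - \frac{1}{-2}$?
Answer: $\frac{\left(84 + \sqrt{38}\right)^{2}}{4} \approx 2032.4$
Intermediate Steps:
$W = \frac{7}{2}$ ($W = 4 - - \frac{1}{-2} = 4 - \left(-1\right) \left(- \frac{1}{2}\right) = 4 - \frac{1}{2} = \frac{7}{2} \approx 3.5$)
$m{\left(S,X \right)} = -5 + 4 S X$ ($m{\left(S,X \right)} = 4 S X - 5 = -5 + 4 S X$)
$G{\left(l \right)} = \frac{\sqrt{38}}{2}$ ($G{\left(l \right)} = \sqrt{\frac{7}{2} + 6} = \sqrt{\frac{19}{2}} = \frac{\sqrt{38}}{2}$)
$\left(42 + G{\left(m{\left(4,0 \right)} \right)}\right)^{2} = \left(42 + \frac{\sqrt{38}}{2}\right)^{2}$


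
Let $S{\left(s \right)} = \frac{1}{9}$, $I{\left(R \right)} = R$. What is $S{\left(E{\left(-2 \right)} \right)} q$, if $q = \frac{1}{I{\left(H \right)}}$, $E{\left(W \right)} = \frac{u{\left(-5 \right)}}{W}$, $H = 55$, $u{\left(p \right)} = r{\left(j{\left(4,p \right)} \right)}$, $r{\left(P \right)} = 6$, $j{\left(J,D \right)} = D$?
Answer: $\frac{1}{495} \approx 0.0020202$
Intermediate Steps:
$u{\left(p \right)} = 6$
$E{\left(W \right)} = \frac{6}{W}$
$S{\left(s \right)} = \frac{1}{9}$
$q = \frac{1}{55} \approx 0.018182$
$S{\left(E{\left(-2 \right)} \right)} q = \frac{1}{9} \cdot \frac{1}{55} = \frac{1}{495}$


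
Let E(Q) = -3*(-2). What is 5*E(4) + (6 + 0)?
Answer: 36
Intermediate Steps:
E(Q) = 6
5*E(4) + (6 + 0) = 5*6 + (6 + 0) = 30 + 6 = 36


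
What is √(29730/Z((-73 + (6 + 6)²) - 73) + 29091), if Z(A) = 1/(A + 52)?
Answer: 81*√231 ≈ 1231.1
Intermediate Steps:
Z(A) = 1/(52 + A)
√(29730/Z((-73 + (6 + 6)²) - 73) + 29091) = √(29730/(1/(52 + ((-73 + (6 + 6)²) - 73))) + 29091) = √(29730/(1/(52 + ((-73 + 12²) - 73))) + 29091) = √(29730/(1/(52 + ((-73 + 144) - 73))) + 29091) = √(29730/(1/(52 + (71 - 73))) + 29091) = √(29730/(1/(52 - 2)) + 29091) = √(29730/(1/50) + 29091) = √(29730*50 + 29091) = √(1486500 + 29091) = √1515591 = 81*√231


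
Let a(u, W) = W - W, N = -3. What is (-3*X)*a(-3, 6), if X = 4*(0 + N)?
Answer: 0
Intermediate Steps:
a(u, W) = 0
X = -12 (X = 4*(0 - 3) = 4*(-3) = -12)
(-3*X)*a(-3, 6) = -3*(-12)*0 = 36*0 = 0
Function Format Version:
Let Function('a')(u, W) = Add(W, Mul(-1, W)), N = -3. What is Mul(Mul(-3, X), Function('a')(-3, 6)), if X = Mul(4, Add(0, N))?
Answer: 0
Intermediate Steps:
Function('a')(u, W) = 0
X = -12 (X = Mul(4, Add(0, -3)) = Mul(4, -3) = -12)
Mul(Mul(-3, X), Function('a')(-3, 6)) = Mul(Mul(-3, -12), 0) = Mul(36, 0) = 0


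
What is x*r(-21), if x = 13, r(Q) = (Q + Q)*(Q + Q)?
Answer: 22932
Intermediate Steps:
r(Q) = 4*Q² (r(Q) = (2*Q)*(2*Q) = 4*Q²)
x*r(-21) = 13*(4*(-21)²) = 13*(4*441) = 13*1764 = 22932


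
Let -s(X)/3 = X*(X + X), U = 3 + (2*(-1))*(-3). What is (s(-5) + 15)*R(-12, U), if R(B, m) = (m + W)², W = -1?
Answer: -8640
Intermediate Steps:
U = 9 (U = 3 - 2*(-3) = 3 + 6 = 9)
s(X) = -6*X² (s(X) = -3*X*(X + X) = -3*X*2*X = -6*X²)
R(B, m) = (-1 + m)² (R(B, m) = (m - 1)² = (-1 + m)²)
(s(-5) + 15)*R(-12, U) = (-6*(-5)² + 15)*(-1 + 9)² = (-6*25 + 15)*8² = (-150 + 15)*64 = -135*64 = -8640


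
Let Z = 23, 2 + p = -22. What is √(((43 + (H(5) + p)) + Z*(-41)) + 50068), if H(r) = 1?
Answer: √49145 ≈ 221.69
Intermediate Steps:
p = -24 (p = -2 - 22 = -24)
√(((43 + (H(5) + p)) + Z*(-41)) + 50068) = √(((43 + (1 - 24)) + 23*(-41)) + 50068) = √(((43 - 23) - 943) + 50068) = √((20 - 943) + 50068) = √(-923 + 50068) = √49145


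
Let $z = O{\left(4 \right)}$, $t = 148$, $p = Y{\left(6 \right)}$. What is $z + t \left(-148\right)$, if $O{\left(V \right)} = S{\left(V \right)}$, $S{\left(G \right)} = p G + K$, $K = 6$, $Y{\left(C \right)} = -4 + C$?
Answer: $-21890$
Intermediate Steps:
$p = 2$ ($p = -4 + 6 = 2$)
$S{\left(G \right)} = 6 + 2 G$ ($S{\left(G \right)} = 2 G + 6 = 6 + 2 G$)
$O{\left(V \right)} = 6 + 2 V$
$z = 14$ ($z = 6 + 2 \cdot 4 = 6 + 8 = 14$)
$z + t \left(-148\right) = 14 + 148 \left(-148\right) = 14 - 21904 = -21890$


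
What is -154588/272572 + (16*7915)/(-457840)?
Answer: -329047150/389982389 ≈ -0.84375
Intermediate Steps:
-154588/272572 + (16*7915)/(-457840) = -154588*1/272572 + 126640*(-1/457840) = -38647/68143 - 1583/5723 = -329047150/389982389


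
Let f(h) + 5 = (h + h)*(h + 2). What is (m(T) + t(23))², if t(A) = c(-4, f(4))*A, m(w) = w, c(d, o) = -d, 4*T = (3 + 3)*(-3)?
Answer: 30625/4 ≈ 7656.3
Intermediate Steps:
f(h) = -5 + 2*h*(2 + h) (f(h) = -5 + (h + h)*(h + 2) = -5 + (2*h)*(2 + h) = -5 + 2*h*(2 + h))
T = -9/2 (T = ((3 + 3)*(-3))/4 = (6*(-3))/4 = (¼)*(-18) = -9/2 ≈ -4.5000)
t(A) = 4*A (t(A) = (-1*(-4))*A = 4*A)
(m(T) + t(23))² = (-9/2 + 4*23)² = (-9/2 + 92)² = (175/2)² = 30625/4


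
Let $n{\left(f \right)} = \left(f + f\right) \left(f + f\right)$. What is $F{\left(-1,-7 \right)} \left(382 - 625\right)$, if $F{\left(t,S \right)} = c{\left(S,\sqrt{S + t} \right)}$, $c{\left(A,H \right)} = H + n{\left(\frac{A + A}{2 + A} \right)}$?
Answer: $- \frac{190512}{25} - 486 i \sqrt{2} \approx -7620.5 - 687.31 i$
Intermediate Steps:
$n{\left(f \right)} = 4 f^{2}$ ($n{\left(f \right)} = 2 f 2 f = 4 f^{2}$)
$c{\left(A,H \right)} = H + \frac{16 A^{2}}{\left(2 + A\right)^{2}}$ ($c{\left(A,H \right)} = H + 4 \left(\frac{A + A}{2 + A}\right)^{2} = H + 4 \left(\frac{2 A}{2 + A}\right)^{2} = H + 4 \frac{4 A^{2}}{\left(2 + A\right)^{2}} = H + \frac{16 A^{2}}{\left(2 + A\right)^{2}}$)
$F{\left(t,S \right)} = \sqrt{S + t} + \frac{16 S^{2}}{\left(2 + S\right)^{2}}$
$F{\left(-1,-7 \right)} \left(382 - 625\right) = \left(\sqrt{-7 - 1} + \frac{16 \left(-7\right)^{2}}{\left(2 - 7\right)^{2}}\right) \left(382 - 625\right) = \left(\sqrt{-8} + 16 \cdot 49 \cdot \frac{1}{25}\right) \left(-243\right) = \left(2 i \sqrt{2} + 16 \cdot 49 \cdot \frac{1}{25}\right) \left(-243\right) = \left(2 i \sqrt{2} + \frac{784}{25}\right) \left(-243\right) = \left(\frac{784}{25} + 2 i \sqrt{2}\right) \left(-243\right) = - \frac{190512}{25} - 486 i \sqrt{2}$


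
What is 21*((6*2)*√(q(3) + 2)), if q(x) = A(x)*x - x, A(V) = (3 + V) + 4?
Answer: 252*√29 ≈ 1357.1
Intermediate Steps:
A(V) = 7 + V
q(x) = -x + x*(7 + x) (q(x) = (7 + x)*x - x = x*(7 + x) - x = -x + x*(7 + x))
21*((6*2)*√(q(3) + 2)) = 21*((6*2)*√(3*(6 + 3) + 2)) = 21*(12*√(3*9 + 2)) = 21*(12*√(27 + 2)) = 21*(12*√29) = 252*√29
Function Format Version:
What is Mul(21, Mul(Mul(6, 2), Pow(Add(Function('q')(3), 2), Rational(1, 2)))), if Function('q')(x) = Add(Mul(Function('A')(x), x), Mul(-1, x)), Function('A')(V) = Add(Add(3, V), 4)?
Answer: Mul(252, Pow(29, Rational(1, 2))) ≈ 1357.1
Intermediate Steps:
Function('A')(V) = Add(7, V)
Function('q')(x) = Add(Mul(-1, x), Mul(x, Add(7, x))) (Function('q')(x) = Add(Mul(Add(7, x), x), Mul(-1, x)) = Add(Mul(x, Add(7, x)), Mul(-1, x)) = Add(Mul(-1, x), Mul(x, Add(7, x))))
Mul(21, Mul(Mul(6, 2), Pow(Add(Function('q')(3), 2), Rational(1, 2)))) = Mul(21, Mul(Mul(6, 2), Pow(Add(Mul(3, Add(6, 3)), 2), Rational(1, 2)))) = Mul(21, Mul(12, Pow(Add(Mul(3, 9), 2), Rational(1, 2)))) = Mul(21, Mul(12, Pow(Add(27, 2), Rational(1, 2)))) = Mul(21, Mul(12, Pow(29, Rational(1, 2)))) = Mul(252, Pow(29, Rational(1, 2)))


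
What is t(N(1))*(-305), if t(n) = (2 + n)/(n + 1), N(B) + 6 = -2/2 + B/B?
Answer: -244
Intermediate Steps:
N(B) = -6 (N(B) = -6 + (-2/2 + B/B) = -6 + (-2*½ + 1) = -6 + (-1 + 1) = -6 + 0 = -6)
t(n) = (2 + n)/(1 + n)
t(N(1))*(-305) = ((2 - 6)/(1 - 6))*(-305) = (-4/(-5))*(-305) = -⅕*(-4)*(-305) = (⅘)*(-305) = -244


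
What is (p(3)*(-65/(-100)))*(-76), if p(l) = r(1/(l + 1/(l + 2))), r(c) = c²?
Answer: -1235/256 ≈ -4.8242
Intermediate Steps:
p(l) = (l + 1/(2 + l))⁻² (p(l) = (1/(l + 1/(l + 2)))² = (1/(l + 1/(2 + l)))² = (l + 1/(2 + l))⁻²)
(p(3)*(-65/(-100)))*(-76) = (((2 + 3)²/(1 + 3*(2 + 3))²)*(-65/(-100)))*(-76) = ((5²/(1 + 3*5)²)*(-65*(-1/100)))*(-76) = ((25/(1 + 15)²)*(13/20))*(-76) = ((25/16²)*(13/20))*(-76) = (((1/256)*25)*(13/20))*(-76) = ((25/256)*(13/20))*(-76) = (65/1024)*(-76) = -1235/256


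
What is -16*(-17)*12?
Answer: 3264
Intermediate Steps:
-16*(-17)*12 = 272*12 = 3264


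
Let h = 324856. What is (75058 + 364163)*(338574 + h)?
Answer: 291392388030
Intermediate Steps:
(75058 + 364163)*(338574 + h) = (75058 + 364163)*(338574 + 324856) = 439221*663430 = 291392388030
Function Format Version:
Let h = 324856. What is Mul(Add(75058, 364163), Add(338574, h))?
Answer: 291392388030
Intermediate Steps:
Mul(Add(75058, 364163), Add(338574, h)) = Mul(Add(75058, 364163), Add(338574, 324856)) = Mul(439221, 663430) = 291392388030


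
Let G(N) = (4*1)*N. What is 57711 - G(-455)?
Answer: 59531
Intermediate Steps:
G(N) = 4*N
57711 - G(-455) = 57711 - 4*(-455) = 57711 - 1*(-1820) = 57711 + 1820 = 59531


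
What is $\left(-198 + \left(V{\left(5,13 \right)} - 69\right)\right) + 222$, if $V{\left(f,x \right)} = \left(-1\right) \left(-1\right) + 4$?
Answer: $-40$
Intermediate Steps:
$V{\left(f,x \right)} = 5$ ($V{\left(f,x \right)} = 1 + 4 = 5$)
$\left(-198 + \left(V{\left(5,13 \right)} - 69\right)\right) + 222 = \left(-198 + \left(5 - 69\right)\right) + 222 = \left(-198 - 64\right) + 222 = -262 + 222 = -40$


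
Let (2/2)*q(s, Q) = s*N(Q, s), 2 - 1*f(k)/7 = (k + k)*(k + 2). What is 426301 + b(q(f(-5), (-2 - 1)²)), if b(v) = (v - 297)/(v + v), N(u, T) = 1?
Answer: 167110485/392 ≈ 4.2630e+5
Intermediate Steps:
f(k) = 14 - 14*k*(2 + k) (f(k) = 14 - 7*(k + k)*(k + 2) = 14 - 7*2*k*(2 + k) = 14 - 14*k*(2 + k))
q(s, Q) = s (q(s, Q) = s*1 = s)
b(v) = (-297 + v)/(2*v) (b(v) = (-297 + v)/((2*v)) = (-297 + v)*(1/(2*v)) = (-297 + v)/(2*v))
426301 + b(q(f(-5), (-2 - 1)²)) = 426301 + (-297 + (14 - 28*(-5) - 14*(-5)²))/(2*(14 - 28*(-5) - 14*(-5)²)) = 426301 + (-297 + (14 + 140 - 14*25))/(2*(14 + 140 - 14*25)) = 426301 + (-297 + (14 + 140 - 350))/(2*(14 + 140 - 350)) = 426301 + (½)*(-297 - 196)/(-196) = 426301 + (½)*(-1/196)*(-493) = 426301 + 493/392 = 167110485/392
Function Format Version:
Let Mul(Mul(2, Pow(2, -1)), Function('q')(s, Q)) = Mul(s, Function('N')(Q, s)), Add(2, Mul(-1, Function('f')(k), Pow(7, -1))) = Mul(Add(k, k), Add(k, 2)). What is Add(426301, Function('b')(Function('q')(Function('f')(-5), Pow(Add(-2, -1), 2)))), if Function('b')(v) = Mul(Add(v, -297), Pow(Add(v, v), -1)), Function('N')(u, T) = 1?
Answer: Rational(167110485, 392) ≈ 4.2630e+5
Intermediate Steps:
Function('f')(k) = Add(14, Mul(-14, k, Add(2, k))) (Function('f')(k) = Add(14, Mul(-7, Mul(Add(k, k), Add(k, 2)))) = Add(14, Mul(-7, Mul(Mul(2, k), Add(2, k)))) = Add(14, Mul(-7, Mul(2, k, Add(2, k)))) = Add(14, Mul(-14, k, Add(2, k))))
Function('q')(s, Q) = s (Function('q')(s, Q) = Mul(s, 1) = s)
Function('b')(v) = Mul(Rational(1, 2), Pow(v, -1), Add(-297, v)) (Function('b')(v) = Mul(Add(-297, v), Pow(Mul(2, v), -1)) = Mul(Add(-297, v), Mul(Rational(1, 2), Pow(v, -1))) = Mul(Rational(1, 2), Pow(v, -1), Add(-297, v)))
Add(426301, Function('b')(Function('q')(Function('f')(-5), Pow(Add(-2, -1), 2)))) = Add(426301, Mul(Rational(1, 2), Pow(Add(14, Mul(-28, -5), Mul(-14, Pow(-5, 2))), -1), Add(-297, Add(14, Mul(-28, -5), Mul(-14, Pow(-5, 2)))))) = Add(426301, Mul(Rational(1, 2), Pow(Add(14, 140, Mul(-14, 25)), -1), Add(-297, Add(14, 140, Mul(-14, 25))))) = Add(426301, Mul(Rational(1, 2), Pow(Add(14, 140, -350), -1), Add(-297, Add(14, 140, -350)))) = Add(426301, Mul(Rational(1, 2), Pow(-196, -1), Add(-297, -196))) = Add(426301, Mul(Rational(1, 2), Rational(-1, 196), -493)) = Add(426301, Rational(493, 392)) = Rational(167110485, 392)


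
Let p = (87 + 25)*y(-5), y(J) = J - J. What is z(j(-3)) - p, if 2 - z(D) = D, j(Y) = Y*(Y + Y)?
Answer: -16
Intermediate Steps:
y(J) = 0
j(Y) = 2*Y**2 (j(Y) = Y*(2*Y) = 2*Y**2)
z(D) = 2 - D
p = 0 (p = (87 + 25)*0 = 112*0 = 0)
z(j(-3)) - p = (2 - 2*(-3)**2) - 1*0 = (2 - 2*9) + 0 = (2 - 1*18) + 0 = (2 - 18) + 0 = -16 + 0 = -16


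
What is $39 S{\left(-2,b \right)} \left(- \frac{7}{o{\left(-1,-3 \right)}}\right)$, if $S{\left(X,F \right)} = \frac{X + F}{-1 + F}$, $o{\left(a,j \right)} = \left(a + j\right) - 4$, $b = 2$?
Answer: $0$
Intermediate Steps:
$o{\left(a,j \right)} = -4 + a + j$
$S{\left(X,F \right)} = \frac{F + X}{-1 + F}$
$39 S{\left(-2,b \right)} \left(- \frac{7}{o{\left(-1,-3 \right)}}\right) = 39 \frac{2 - 2}{-1 + 2} \left(- \frac{7}{-4 - 1 - 3}\right) = 39 \cdot 1^{-1} \cdot 0 \left(- \frac{7}{-8}\right) = 39 \cdot 1 \cdot 0 \left(\left(-7\right) \left(- \frac{1}{8}\right)\right) = 39 \cdot 0 \cdot \frac{7}{8} = 0 \cdot \frac{7}{8} = 0$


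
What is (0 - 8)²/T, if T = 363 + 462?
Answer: 64/825 ≈ 0.077576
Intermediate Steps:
T = 825
(0 - 8)²/T = (0 - 8)²/825 = (-8)²*(1/825) = 64*(1/825) = 64/825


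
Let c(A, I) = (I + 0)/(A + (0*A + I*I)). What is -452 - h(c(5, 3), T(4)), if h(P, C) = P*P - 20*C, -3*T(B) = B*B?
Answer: -328523/588 ≈ -558.71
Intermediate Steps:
c(A, I) = I/(A + I**2) (c(A, I) = I/(A + (0 + I**2)) = I/(A + I**2))
T(B) = -B**2/3 (T(B) = -B*B/3 = -B**2/3)
h(P, C) = P**2 - 20*C
-452 - h(c(5, 3), T(4)) = -452 - ((3/(5 + 3**2))**2 - (-20)*4**2/3) = -452 - ((3/(5 + 9))**2 - (-20)*16/3) = -452 - ((3/14)**2 - 20*(-16/3)) = -452 - ((3*(1/14))**2 + 320/3) = -452 - ((3/14)**2 + 320/3) = -452 - (9/196 + 320/3) = -452 - 1*62747/588 = -452 - 62747/588 = -328523/588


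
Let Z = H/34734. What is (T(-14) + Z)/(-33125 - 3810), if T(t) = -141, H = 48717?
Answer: 19473/5152210 ≈ 0.0037795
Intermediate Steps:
Z = 16239/11578 (Z = 48717/34734 = 48717*(1/34734) = 16239/11578 ≈ 1.4026)
(T(-14) + Z)/(-33125 - 3810) = (-141 + 16239/11578)/(-33125 - 3810) = -1616259/11578/(-36935) = -1616259/11578*(-1/36935) = 19473/5152210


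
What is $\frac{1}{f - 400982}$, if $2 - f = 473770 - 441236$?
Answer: $- \frac{1}{433514} \approx -2.3067 \cdot 10^{-6}$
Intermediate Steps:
$f = -32532$ ($f = 2 - \left(473770 - 441236\right) = 2 - 32534 = -32532$)
$\frac{1}{f - 400982} = \frac{1}{-32532 - 400982} = \frac{1}{-433514} = - \frac{1}{433514}$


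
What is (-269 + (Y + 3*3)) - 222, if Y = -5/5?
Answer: -483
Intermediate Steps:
Y = -1 (Y = -5*1/5 = -1)
(-269 + (Y + 3*3)) - 222 = (-269 + (-1 + 3*3)) - 222 = (-269 + (-1 + 9)) - 222 = (-269 + 8) - 222 = -261 - 222 = -483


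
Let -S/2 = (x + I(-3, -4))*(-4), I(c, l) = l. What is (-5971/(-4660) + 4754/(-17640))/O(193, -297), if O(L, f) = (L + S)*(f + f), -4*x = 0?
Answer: -207937/19653360804 ≈ -1.0580e-5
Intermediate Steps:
x = 0 (x = -¼*0 = 0)
S = -32 (S = -2*(0 - 4)*(-4) = -(-8)*(-4) = -2*16 = -32)
O(L, f) = 2*f*(-32 + L) (O(L, f) = (L - 32)*(f + f) = (-32 + L)*(2*f) = 2*f*(-32 + L))
(-5971/(-4660) + 4754/(-17640))/O(193, -297) = (-5971/(-4660) + 4754/(-17640))/((2*(-297)*(-32 + 193))) = (-5971*(-1/4660) + 4754*(-1/17640))/((2*(-297)*161)) = (5971/4660 - 2377/8820)/(-95634) = (207937/205506)*(-1/95634) = -207937/19653360804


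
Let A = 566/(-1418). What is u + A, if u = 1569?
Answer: 1112138/709 ≈ 1568.6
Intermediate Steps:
A = -283/709 (A = 566*(-1/1418) = -283/709 ≈ -0.39915)
u + A = 1569 - 283/709 = 1112138/709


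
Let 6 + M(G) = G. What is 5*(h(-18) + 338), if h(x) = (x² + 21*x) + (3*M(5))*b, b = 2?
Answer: 1390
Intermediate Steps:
M(G) = -6 + G
h(x) = -6 + x² + 21*x (h(x) = (x² + 21*x) + (3*(-6 + 5))*2 = (x² + 21*x) + (3*(-1))*2 = (x² + 21*x) - 3*2 = (x² + 21*x) - 6 = -6 + x² + 21*x)
5*(h(-18) + 338) = 5*((-6 + (-18)² + 21*(-18)) + 338) = 5*((-6 + 324 - 378) + 338) = 5*(-60 + 338) = 5*278 = 1390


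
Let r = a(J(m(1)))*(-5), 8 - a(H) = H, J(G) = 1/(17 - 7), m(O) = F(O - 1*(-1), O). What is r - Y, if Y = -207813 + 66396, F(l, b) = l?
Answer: 282755/2 ≈ 1.4138e+5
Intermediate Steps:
m(O) = 1 + O (m(O) = O - 1*(-1) = O + 1 = 1 + O)
J(G) = 1/10
a(H) = 8 - H
Y = -141417
r = -79/2 (r = (8 - 1*1/10)*(-5) = (8 - 1/10)*(-5) = (79/10)*(-5) = -79/2 ≈ -39.500)
r - Y = -79/2 - 1*(-141417) = -79/2 + 141417 = 282755/2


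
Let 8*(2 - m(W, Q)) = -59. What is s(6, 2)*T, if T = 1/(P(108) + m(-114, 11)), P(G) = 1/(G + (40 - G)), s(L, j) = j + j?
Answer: 20/47 ≈ 0.42553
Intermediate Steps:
m(W, Q) = 75/8 (m(W, Q) = 2 - ⅛*(-59) = 2 + 59/8 = 75/8)
s(L, j) = 2*j
P(G) = 1/40
T = 5/47 (T = 1/(1/40 + 75/8) = 1/(47/5) = 5/47 ≈ 0.10638)
s(6, 2)*T = (2*2)*(5/47) = 4*(5/47) = 20/47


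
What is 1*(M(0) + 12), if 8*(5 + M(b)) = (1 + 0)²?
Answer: 57/8 ≈ 7.1250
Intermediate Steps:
M(b) = -39/8 (M(b) = -5 + (1 + 0)²/8 = -5 + (⅛)*1² = -5 + (⅛)*1 = -5 + ⅛ = -39/8)
1*(M(0) + 12) = 1*(-39/8 + 12) = 1*(57/8) = 57/8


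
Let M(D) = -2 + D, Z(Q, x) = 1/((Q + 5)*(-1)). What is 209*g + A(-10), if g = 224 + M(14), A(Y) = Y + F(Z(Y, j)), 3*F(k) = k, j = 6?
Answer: 739711/15 ≈ 49314.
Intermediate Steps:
Z(Q, x) = -1/(5 + Q)
F(k) = k/3
A(Y) = Y - 1/(3*(5 + Y)) (A(Y) = Y + (-1/(5 + Y))/3 = Y - 1/(3*(5 + Y)))
g = 236 (g = 224 + (-2 + 14) = 224 + 12 = 236)
209*g + A(-10) = 209*236 + (-⅓ - 10*(5 - 10))/(5 - 10) = 49324 + (-⅓ - 10*(-5))/(-5) = 49324 - (-⅓ + 50)/5 = 49324 - ⅕*149/3 = 49324 - 149/15 = 739711/15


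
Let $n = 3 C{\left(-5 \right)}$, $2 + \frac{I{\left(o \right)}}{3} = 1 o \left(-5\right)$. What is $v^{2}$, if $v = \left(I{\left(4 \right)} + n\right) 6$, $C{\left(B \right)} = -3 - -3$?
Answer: $156816$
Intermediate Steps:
$C{\left(B \right)} = 0$ ($C{\left(B \right)} = -3 + 3 = 0$)
$I{\left(o \right)} = -6 - 15 o$ ($I{\left(o \right)} = -6 + 3 \cdot 1 o \left(-5\right) = -6 + 3 o \left(-5\right) = -6 + 3 \left(- 5 o\right) = -6 - 15 o$)
$n = 0$ ($n = 3 \cdot 0 = 0$)
$v = -396$ ($v = \left(\left(-6 - 60\right) + 0\right) 6 = \left(-66 + 0\right) 6 = \left(-66\right) 6 = -396$)
$v^{2} = \left(-396\right)^{2} = 156816$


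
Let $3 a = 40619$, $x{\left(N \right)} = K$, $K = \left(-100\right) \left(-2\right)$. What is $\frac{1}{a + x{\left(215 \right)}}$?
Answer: $\frac{3}{41219} \approx 7.2782 \cdot 10^{-5}$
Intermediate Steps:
$K = 200$
$x{\left(N \right)} = 200$
$a = \frac{40619}{3}$ ($a = \frac{1}{3} \cdot 40619 = \frac{40619}{3} \approx 13540.0$)
$\frac{1}{a + x{\left(215 \right)}} = \frac{1}{\frac{40619}{3} + 200} = \frac{1}{\frac{41219}{3}} = \frac{3}{41219}$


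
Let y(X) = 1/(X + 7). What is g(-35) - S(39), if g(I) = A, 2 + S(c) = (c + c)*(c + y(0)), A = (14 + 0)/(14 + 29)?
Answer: -918296/301 ≈ -3050.8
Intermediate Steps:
y(X) = 1/(7 + X)
A = 14/43 ≈ 0.32558
S(c) = -2 + 2*c*(1/7 + c) (S(c) = -2 + (c + c)*(c + 1/(7 + 0)) = -2 + (2*c)*(c + 1/7) = -2 + (2*c)*(1/7 + c) = -2 + 2*c*(1/7 + c))
g(I) = 14/43
g(-35) - S(39) = 14/43 - (-2 + 2*39**2 + (2/7)*39) = 14/43 - (-2 + 2*1521 + 78/7) = 14/43 - (-2 + 3042 + 78/7) = 14/43 - 1*21358/7 = 14/43 - 21358/7 = -918296/301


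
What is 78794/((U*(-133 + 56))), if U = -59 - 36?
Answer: 78794/7315 ≈ 10.772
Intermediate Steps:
U = -95
78794/((U*(-133 + 56))) = 78794/((-95*(-133 + 56))) = 78794/((-95*(-77))) = 78794/7315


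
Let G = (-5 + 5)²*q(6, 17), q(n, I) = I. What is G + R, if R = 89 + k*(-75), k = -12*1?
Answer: 989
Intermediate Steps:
k = -12
R = 989 (R = 89 - 12*(-75) = 89 + 900 = 989)
G = 0 (G = (-5 + 5)²*17 = 0²*17 = 0*17 = 0)
G + R = 0 + 989 = 989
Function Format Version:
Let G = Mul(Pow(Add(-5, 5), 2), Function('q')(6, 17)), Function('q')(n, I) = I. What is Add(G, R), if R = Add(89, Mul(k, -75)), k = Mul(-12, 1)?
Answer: 989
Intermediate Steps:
k = -12
R = 989 (R = Add(89, Mul(-12, -75)) = Add(89, 900) = 989)
G = 0 (G = Mul(Pow(Add(-5, 5), 2), 17) = Mul(Pow(0, 2), 17) = Mul(0, 17) = 0)
Add(G, R) = Add(0, 989) = 989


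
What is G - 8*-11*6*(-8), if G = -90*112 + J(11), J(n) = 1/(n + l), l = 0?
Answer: -157343/11 ≈ -14304.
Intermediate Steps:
J(n) = 1/n (J(n) = 1/(n + 0) = 1/n)
G = -110879/11 (G = -90*112 + 1/11 = -10080 + 1/11 = -110879/11 ≈ -10080.)
G - 8*-11*6*(-8) = -110879/11 - 8*-11*6*(-8) = -110879/11 - 8*(-66*(-8)) = -110879/11 - 8*528 = -110879/11 - 1*4224 = -110879/11 - 4224 = -157343/11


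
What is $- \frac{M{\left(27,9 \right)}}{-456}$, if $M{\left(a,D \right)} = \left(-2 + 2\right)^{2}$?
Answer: $0$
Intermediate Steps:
$M{\left(a,D \right)} = 0$ ($M{\left(a,D \right)} = 0^{2} = 0$)
$- \frac{M{\left(27,9 \right)}}{-456} = - \frac{0}{-456} = - \frac{0 \left(-1\right)}{456} = \left(-1\right) 0 = 0$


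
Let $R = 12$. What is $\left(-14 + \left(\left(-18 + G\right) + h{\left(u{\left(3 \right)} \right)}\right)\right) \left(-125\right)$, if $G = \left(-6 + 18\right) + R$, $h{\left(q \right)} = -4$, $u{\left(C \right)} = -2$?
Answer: $1500$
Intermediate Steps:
$G = 24$ ($G = \left(-6 + 18\right) + 12 = 12 + 12 = 24$)
$\left(-14 + \left(\left(-18 + G\right) + h{\left(u{\left(3 \right)} \right)}\right)\right) \left(-125\right) = \left(-14 + \left(\left(-18 + 24\right) - 4\right)\right) \left(-125\right) = \left(-14 + \left(6 - 4\right)\right) \left(-125\right) = \left(-14 + 2\right) \left(-125\right) = \left(-12\right) \left(-125\right) = 1500$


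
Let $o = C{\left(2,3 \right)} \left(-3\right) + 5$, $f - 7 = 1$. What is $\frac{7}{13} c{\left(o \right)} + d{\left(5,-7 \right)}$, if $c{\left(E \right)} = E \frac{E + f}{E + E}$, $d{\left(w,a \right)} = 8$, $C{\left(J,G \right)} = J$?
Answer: $\frac{257}{26} \approx 9.8846$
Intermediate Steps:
$f = 8$ ($f = 7 + 1 = 8$)
$o = -1$ ($o = 2 \left(-3\right) + 5 = -6 + 5 = -1$)
$c{\left(E \right)} = 4 + \frac{E}{2}$ ($c{\left(E \right)} = E \frac{E + 8}{E + E} = E \frac{8 + E}{2 E} = 4 + \frac{E}{2}$)
$\frac{7}{13} c{\left(o \right)} + d{\left(5,-7 \right)} = \frac{7}{13} \left(4 + \frac{1}{2} \left(-1\right)\right) + 8 = 7 \cdot \frac{1}{13} \left(4 - \frac{1}{2}\right) + 8 = \frac{7}{13} \cdot \frac{7}{2} + 8 = \frac{49}{26} + 8 = \frac{257}{26}$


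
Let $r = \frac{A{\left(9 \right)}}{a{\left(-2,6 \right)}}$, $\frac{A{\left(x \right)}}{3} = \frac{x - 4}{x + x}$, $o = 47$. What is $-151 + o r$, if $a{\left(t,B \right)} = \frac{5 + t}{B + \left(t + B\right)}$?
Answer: $- \frac{184}{9} \approx -20.444$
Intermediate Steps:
$a{\left(t,B \right)} = \frac{5 + t}{t + 2 B}$ ($a{\left(t,B \right)} = \frac{5 + t}{B + \left(B + t\right)} = \frac{5 + t}{t + 2 B}$)
$A{\left(x \right)} = \frac{3 \left(-4 + x\right)}{2 x}$ ($A{\left(x \right)} = 3 \frac{x - 4}{x + x} = 3 \frac{-4 + x}{2 x} = \frac{3 \left(-4 + x\right)}{2 x}$)
$r = \frac{25}{9}$ ($r = \frac{\frac{3}{2} - \frac{6}{9}}{\frac{1}{-2 + 2 \cdot 6} \left(5 - 2\right)} = \frac{\frac{3}{2} - \frac{2}{3}}{\frac{1}{-2 + 12} \cdot 3} = \frac{\frac{3}{2} - \frac{2}{3}}{\frac{1}{10} \cdot 3} = \frac{5}{6 \cdot \frac{1}{10} \cdot 3} = \frac{5}{6 \cdot \frac{3}{10}} = \frac{5}{6} \cdot \frac{10}{3} = \frac{25}{9} \approx 2.7778$)
$-151 + o r = -151 + 47 \cdot \frac{25}{9} = -151 + \frac{1175}{9} = - \frac{184}{9}$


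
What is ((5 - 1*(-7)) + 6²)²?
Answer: 2304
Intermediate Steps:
((5 - 1*(-7)) + 6²)² = ((5 + 7) + 36)² = (12 + 36)² = 48² = 2304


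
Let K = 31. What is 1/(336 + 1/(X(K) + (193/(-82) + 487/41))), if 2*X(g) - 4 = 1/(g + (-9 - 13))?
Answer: 4273/1436097 ≈ 0.0029754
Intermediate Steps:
X(g) = 2 + 1/(2*(-22 + g)) (X(g) = 2 + 1/(2*(g + (-9 - 13))) = 2 + 1/(2*(g - 22)) = 2 + 1/(2*(-22 + g)))
1/(336 + 1/(X(K) + (193/(-82) + 487/41))) = 1/(336 + 1/((-87 + 4*31)/(2*(-22 + 31)) + (193/(-82) + 487/41))) = 1/(336 + 1/((1/2)*(-87 + 124)/9 + (193*(-1/82) + 487*(1/41)))) = 1/(336 + 1/((1/2)*(1/9)*37 + (-193/82 + 487/41))) = 1/(336 + 1/(37/18 + 781/82)) = 1/(336 + 1/(4273/369)) = 1/(336 + 369/4273) = 1/(1436097/4273) = 4273/1436097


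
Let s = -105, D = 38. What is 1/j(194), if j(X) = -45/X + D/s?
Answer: -20370/12097 ≈ -1.6839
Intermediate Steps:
j(X) = -38/105 - 45/X (j(X) = -45/X + 38/(-105) = -45/X + 38*(-1/105) = -45/X - 38/105 = -38/105 - 45/X)
1/j(194) = 1/(-38/105 - 45/194) = 1/(-12097/20370) = -20370/12097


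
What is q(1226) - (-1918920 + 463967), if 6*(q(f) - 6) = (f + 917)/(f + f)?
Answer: 21405358951/14712 ≈ 1.4550e+6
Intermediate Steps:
q(f) = 6 + (917 + f)/(12*f) (q(f) = 6 + ((f + 917)/(f + f))/6 = 6 + ((917 + f)/((2*f)))/6 = 6 + ((917 + f)*(1/(2*f)))/6 = 6 + ((917 + f)/(2*f))/6 = 6 + (917 + f)/(12*f))
q(1226) - (-1918920 + 463967) = (1/12)*(917 + 73*1226)/1226 - (-1918920 + 463967) = (1/12)*(1/1226)*(917 + 89498) - 1*(-1454953) = (1/12)*(1/1226)*90415 + 1454953 = 90415/14712 + 1454953 = 21405358951/14712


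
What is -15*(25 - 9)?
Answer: -240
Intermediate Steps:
-15*(25 - 9) = -15*16 = -240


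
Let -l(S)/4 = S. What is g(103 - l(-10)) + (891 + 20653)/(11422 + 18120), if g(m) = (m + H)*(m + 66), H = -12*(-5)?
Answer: 234382229/14771 ≈ 15868.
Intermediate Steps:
H = 60
l(S) = -4*S
g(m) = (60 + m)*(66 + m) (g(m) = (m + 60)*(m + 66) = (60 + m)*(66 + m))
g(103 - l(-10)) + (891 + 20653)/(11422 + 18120) = (3960 + (103 - (-4)*(-10))² + 126*(103 - (-4)*(-10))) + (891 + 20653)/(11422 + 18120) = (3960 + (103 - 1*40)² + 126*(103 - 1*40)) + 21544/29542 = (3960 + (103 - 40)² + 126*(103 - 40)) + 21544*(1/29542) = (3960 + 63² + 126*63) + 10772/14771 = (3960 + 3969 + 7938) + 10772/14771 = 15867 + 10772/14771 = 234382229/14771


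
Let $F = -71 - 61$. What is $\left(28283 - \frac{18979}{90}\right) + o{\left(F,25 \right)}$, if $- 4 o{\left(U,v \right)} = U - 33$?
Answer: $\frac{5060407}{180} \approx 28113.0$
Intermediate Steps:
$F = -132$ ($F = -71 - 61 = -132$)
$o{\left(U,v \right)} = \frac{33}{4} - \frac{U}{4}$ ($o{\left(U,v \right)} = - \frac{U - 33}{4} = - \frac{-33 + U}{4} = \frac{33}{4} - \frac{U}{4}$)
$\left(28283 - \frac{18979}{90}\right) + o{\left(F,25 \right)} = \left(28283 - \frac{18979}{90}\right) + \left(\frac{33}{4} - -33\right) = \left(28283 - \frac{18979}{90}\right) + \left(\frac{33}{4} + 33\right) = \left(28283 - \frac{18979}{90}\right) + \frac{165}{4} = \frac{2526491}{90} + \frac{165}{4} = \frac{5060407}{180}$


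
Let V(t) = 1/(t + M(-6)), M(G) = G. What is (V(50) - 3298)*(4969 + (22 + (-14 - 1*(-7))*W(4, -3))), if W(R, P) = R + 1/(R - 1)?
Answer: -1079770951/66 ≈ -1.6360e+7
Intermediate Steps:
V(t) = 1/(-6 + t) (V(t) = 1/(t - 6) = 1/(-6 + t))
W(R, P) = R + 1/(-1 + R)
(V(50) - 3298)*(4969 + (22 + (-14 - 1*(-7))*W(4, -3))) = (1/(-6 + 50) - 3298)*(4969 + (22 + (-14 - 1*(-7))*((1 + 4**2 - 1*4)/(-1 + 4)))) = (1/44 - 3298)*(4969 + (22 + (-14 + 7)*((1 + 16 - 4)/3))) = (1/44 - 3298)*(4969 + (22 - 7*13/3)) = -145111*(4969 + (22 - 7*13/3))/44 = -145111*(4969 + (22 - 91/3))/44 = -145111*(4969 - 25/3)/44 = -145111/44*14882/3 = -1079770951/66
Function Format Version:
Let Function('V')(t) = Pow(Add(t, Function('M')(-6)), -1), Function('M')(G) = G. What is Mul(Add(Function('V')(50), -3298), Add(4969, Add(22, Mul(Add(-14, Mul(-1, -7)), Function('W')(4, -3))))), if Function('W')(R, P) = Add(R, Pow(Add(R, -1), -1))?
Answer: Rational(-1079770951, 66) ≈ -1.6360e+7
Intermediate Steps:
Function('V')(t) = Pow(Add(-6, t), -1) (Function('V')(t) = Pow(Add(t, -6), -1) = Pow(Add(-6, t), -1))
Function('W')(R, P) = Add(R, Pow(Add(-1, R), -1))
Mul(Add(Function('V')(50), -3298), Add(4969, Add(22, Mul(Add(-14, Mul(-1, -7)), Function('W')(4, -3))))) = Mul(Add(Pow(Add(-6, 50), -1), -3298), Add(4969, Add(22, Mul(Add(-14, Mul(-1, -7)), Mul(Pow(Add(-1, 4), -1), Add(1, Pow(4, 2), Mul(-1, 4))))))) = Mul(Add(Pow(44, -1), -3298), Add(4969, Add(22, Mul(Add(-14, 7), Mul(Pow(3, -1), Add(1, 16, -4)))))) = Mul(Add(Rational(1, 44), -3298), Add(4969, Add(22, Mul(-7, Mul(Rational(1, 3), 13))))) = Mul(Rational(-145111, 44), Add(4969, Add(22, Mul(-7, Rational(13, 3))))) = Mul(Rational(-145111, 44), Add(4969, Add(22, Rational(-91, 3)))) = Mul(Rational(-145111, 44), Add(4969, Rational(-25, 3))) = Mul(Rational(-145111, 44), Rational(14882, 3)) = Rational(-1079770951, 66)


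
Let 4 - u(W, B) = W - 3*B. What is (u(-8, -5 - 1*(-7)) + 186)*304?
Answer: 62016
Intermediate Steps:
u(W, B) = 4 - W + 3*B (u(W, B) = 4 - (W - 3*B) = 4 + (-W + 3*B) = 4 - W + 3*B)
(u(-8, -5 - 1*(-7)) + 186)*304 = ((4 - 1*(-8) + 3*(-5 - 1*(-7))) + 186)*304 = ((4 + 8 + 3*(-5 + 7)) + 186)*304 = ((4 + 8 + 3*2) + 186)*304 = ((4 + 8 + 6) + 186)*304 = (18 + 186)*304 = 204*304 = 62016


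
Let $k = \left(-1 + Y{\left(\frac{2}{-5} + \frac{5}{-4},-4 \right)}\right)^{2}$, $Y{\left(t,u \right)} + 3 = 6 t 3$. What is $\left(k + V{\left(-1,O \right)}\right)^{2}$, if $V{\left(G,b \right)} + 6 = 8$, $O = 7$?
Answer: $\frac{12943385361}{10000} \approx 1.2943 \cdot 10^{6}$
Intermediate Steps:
$Y{\left(t,u \right)} = -3 + 18 t$ ($Y{\left(t,u \right)} = -3 + 6 t 3 = -3 + 18 t$)
$k = \frac{113569}{100}$ ($k = \left(-1 + \left(-3 + 18 \left(\frac{2}{-5} + \frac{5}{-4}\right)\right)\right)^{2} = \left(-1 + \left(-3 + 18 \left(2 \left(- \frac{1}{5}\right) + 5 \left(- \frac{1}{4}\right)\right)\right)\right)^{2} = \left(-1 + \left(-3 + 18 \left(- \frac{2}{5} - \frac{5}{4}\right)\right)\right)^{2} = \left(-1 + \left(-3 + 18 \left(- \frac{33}{20}\right)\right)\right)^{2} = \left(-1 - \frac{327}{10}\right)^{2} = \left(- \frac{337}{10}\right)^{2} = \frac{113569}{100} \approx 1135.7$)
$V{\left(G,b \right)} = 2$ ($V{\left(G,b \right)} = -6 + 8 = 2$)
$\left(k + V{\left(-1,O \right)}\right)^{2} = \left(\frac{113569}{100} + 2\right)^{2} = \left(\frac{113769}{100}\right)^{2} = \frac{12943385361}{10000}$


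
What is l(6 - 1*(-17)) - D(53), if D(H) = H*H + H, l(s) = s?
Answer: -2839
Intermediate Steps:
D(H) = H + H² (D(H) = H² + H = H + H²)
l(6 - 1*(-17)) - D(53) = (6 - 1*(-17)) - 53*(1 + 53) = (6 + 17) - 53*54 = 23 - 1*2862 = 23 - 2862 = -2839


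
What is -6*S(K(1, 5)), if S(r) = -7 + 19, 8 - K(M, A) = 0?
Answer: -72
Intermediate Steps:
K(M, A) = 8 (K(M, A) = 8 - 1*0 = 8 + 0 = 8)
S(r) = 12
-6*S(K(1, 5)) = -6*12 = -72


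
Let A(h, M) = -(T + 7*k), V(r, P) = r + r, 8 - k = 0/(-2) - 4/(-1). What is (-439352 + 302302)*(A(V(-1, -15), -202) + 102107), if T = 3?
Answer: -13989515800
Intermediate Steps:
k = 4 (k = 8 - (0/(-2) - 4/(-1)) = 8 - (0*(-½) - 4*(-1)) = 8 - (0 + 4) = 8 - 1*4 = 8 - 4 = 4)
V(r, P) = 2*r
A(h, M) = -31 (A(h, M) = -(3 + 7*4) = -(3 + 28) = -1*31 = -31)
(-439352 + 302302)*(A(V(-1, -15), -202) + 102107) = (-439352 + 302302)*(-31 + 102107) = -137050*102076 = -13989515800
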